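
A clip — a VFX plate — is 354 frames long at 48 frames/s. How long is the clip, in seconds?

7.375 seconds

Running time = 354 / (48) = 7.375 s.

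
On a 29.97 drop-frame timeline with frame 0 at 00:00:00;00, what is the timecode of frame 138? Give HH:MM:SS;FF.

00:00:04;18

Ten DF minutes hold 17982 frames, so frame 138 lies in block 0 (frames 0–17981) with 138 frames into that block.
The block's first minute is 1800 frames and the rest 1798 each; 138 frames reaches minute 0, so 0 × 18 + 0 × 2 = 0 labels have been skipped so far.
Adding those back, label number 138 + 0 = 138 at 30 labels/s is 4 s + 18 f = 0 h 0 min 4 s frame 18, i.e. 00:00:04;18.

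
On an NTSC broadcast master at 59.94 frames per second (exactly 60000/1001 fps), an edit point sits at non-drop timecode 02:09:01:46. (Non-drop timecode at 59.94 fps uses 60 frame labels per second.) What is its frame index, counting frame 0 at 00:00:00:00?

Total seconds to the label: (2 × 3600 + 9 × 60 + 1) = 7741.
Frame index = 7741 × 60 + 46 = 464506.

frame 464506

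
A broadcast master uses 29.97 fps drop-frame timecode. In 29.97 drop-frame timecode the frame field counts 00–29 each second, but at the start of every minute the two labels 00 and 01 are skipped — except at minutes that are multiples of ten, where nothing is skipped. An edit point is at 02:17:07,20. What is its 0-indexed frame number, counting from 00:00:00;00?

246582

Complete 10-minute blocks: 13, each 17982 frames → 233766.
Remaining 7 whole minutes in the current block: 1800 + 6 × 1798 = 12588 frames.
Within the current minute: 7 × 30 + 20 − 2 = 228 (labels ;00/;01 skipped at this minute). Total = 233766 + 12588 + 228 = 246582.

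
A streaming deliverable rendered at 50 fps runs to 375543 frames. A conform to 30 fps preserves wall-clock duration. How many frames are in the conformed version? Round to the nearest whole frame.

225326 frames

Frames at target rate = 375543 × (30) / (50) = 1126629/5 ≈ 225325.800.
Nearest whole frame: 225326.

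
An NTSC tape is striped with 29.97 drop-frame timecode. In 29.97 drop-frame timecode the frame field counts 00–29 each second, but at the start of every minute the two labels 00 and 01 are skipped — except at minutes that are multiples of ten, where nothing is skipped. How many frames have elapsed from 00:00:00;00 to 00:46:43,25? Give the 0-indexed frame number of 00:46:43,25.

Complete 10-minute blocks: 4, each 17982 frames → 71928.
Remaining 6 whole minutes in the current block: 1800 + 5 × 1798 = 10790 frames.
Within the current minute: 43 × 30 + 25 − 2 = 1313 (labels ;00/;01 skipped at this minute). Total = 71928 + 10790 + 1313 = 84031.

84031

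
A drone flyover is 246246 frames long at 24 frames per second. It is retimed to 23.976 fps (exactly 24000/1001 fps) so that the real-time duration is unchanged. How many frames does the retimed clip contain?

246000 frames

Target frames = source frames × (target rate / source rate) = 246246 × (24000/1001)/(24) = 246246 × 1000/1001 = 246000.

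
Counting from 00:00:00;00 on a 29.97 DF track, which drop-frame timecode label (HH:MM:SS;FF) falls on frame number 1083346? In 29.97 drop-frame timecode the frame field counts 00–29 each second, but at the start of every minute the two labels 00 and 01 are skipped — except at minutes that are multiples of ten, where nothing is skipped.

Ten DF minutes hold 17982 frames, so frame 1083346 lies in block 60 (frames 1078920–1096901) with 4426 frames into that block.
The block's first minute is 1800 frames and the rest 1798 each; 4426 frames reaches minute 2, so 60 × 18 + 2 × 2 = 1084 labels have been skipped so far.
Adding those back, label number 1083346 + 1084 = 1084430 at 30 labels/s is 36147 s + 20 f = 10 h 2 min 27 s frame 20, i.e. 10:02:27;20.

10:02:27;20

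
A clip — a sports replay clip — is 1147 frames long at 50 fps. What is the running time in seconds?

Running time = 1147 / (50) = 22.94 s.

22.94 seconds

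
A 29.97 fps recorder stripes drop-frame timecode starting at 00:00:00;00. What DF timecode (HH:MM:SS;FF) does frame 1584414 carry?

Ten DF minutes hold 17982 frames, so frame 1584414 lies in block 88 (frames 1582416–1600397) with 1998 frames into that block.
The block's first minute is 1800 frames and the rest 1798 each; 1998 frames reaches minute 1, so 88 × 18 + 1 × 2 = 1586 labels have been skipped so far.
Adding those back, label number 1584414 + 1586 = 1586000 at 30 labels/s is 52866 s + 20 f = 14 h 41 min 6 s frame 20, i.e. 14:41:06;20.

14:41:06;20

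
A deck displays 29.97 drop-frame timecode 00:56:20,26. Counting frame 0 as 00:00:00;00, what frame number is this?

As if non-drop at 30 labels/s: (0 × 3600 + 56 × 60 + 20) × 30 + 26 = 101426.
Minute boundaries passed: 56; those not divisible by 10: 56 − 5 = 51; dropped labels = 2 × 51 = 102.
Actual frame index = 101426 − 102 = 101324.

101324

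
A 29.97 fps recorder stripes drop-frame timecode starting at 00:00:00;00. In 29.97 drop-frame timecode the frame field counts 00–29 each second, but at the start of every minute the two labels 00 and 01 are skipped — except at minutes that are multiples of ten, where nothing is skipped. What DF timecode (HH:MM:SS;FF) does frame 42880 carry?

Ten DF minutes hold 17982 frames, so frame 42880 lies in block 2 (frames 35964–53945) with 6916 frames into that block.
The block's first minute is 1800 frames and the rest 1798 each; 6916 frames reaches minute 3, so 2 × 18 + 3 × 2 = 42 labels have been skipped so far.
Adding those back, label number 42880 + 42 = 42922 at 30 labels/s is 1430 s + 22 f = 0 h 23 min 50 s frame 22, i.e. 00:23:50;22.

00:23:50;22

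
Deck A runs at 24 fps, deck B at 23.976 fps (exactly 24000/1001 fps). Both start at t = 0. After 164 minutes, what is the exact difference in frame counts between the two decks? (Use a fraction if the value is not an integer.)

164 min = 9840 s.
A emits 24 × 9840 = 236160 frames; B emits 24000/1001 × 9840 = 236160000/1001.
Difference = 236160/1001 frames (≈ 235.9241); B is behind A.

236160/1001 frames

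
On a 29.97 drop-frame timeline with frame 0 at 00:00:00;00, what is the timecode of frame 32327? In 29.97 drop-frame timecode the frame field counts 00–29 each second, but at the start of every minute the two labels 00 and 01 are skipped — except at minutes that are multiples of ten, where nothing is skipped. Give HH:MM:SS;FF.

Ten DF minutes hold 17982 frames, so frame 32327 lies in block 1 (frames 17982–35963) with 14345 frames into that block.
The block's first minute is 1800 frames and the rest 1798 each; 14345 frames reaches minute 7, so 1 × 18 + 7 × 2 = 32 labels have been skipped so far.
Adding those back, label number 32327 + 32 = 32359 at 30 labels/s is 1078 s + 19 f = 0 h 17 min 58 s frame 19, i.e. 00:17:58;19.

00:17:58;19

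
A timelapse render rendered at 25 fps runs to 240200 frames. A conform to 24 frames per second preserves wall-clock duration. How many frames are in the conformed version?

230592 frames

Target frames = source frames × (target rate / source rate) = 240200 × (24)/(25) = 240200 × 24/25 = 230592.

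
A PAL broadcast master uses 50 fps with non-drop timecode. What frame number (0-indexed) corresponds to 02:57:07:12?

531362

Total seconds to the label: (2 × 3600 + 57 × 60 + 7) = 10627.
Frame index = 10627 × 50 + 12 = 531362.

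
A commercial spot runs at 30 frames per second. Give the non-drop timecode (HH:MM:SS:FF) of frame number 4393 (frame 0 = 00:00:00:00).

4393 ÷ 30 = 146 full seconds, remainder 13 frames.
146 s = 0 h 2 min 26 s.
Timecode: 00:02:26:13.

00:02:26:13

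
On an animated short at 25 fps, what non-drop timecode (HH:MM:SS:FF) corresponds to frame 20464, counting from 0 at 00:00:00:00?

20464 ÷ 25 = 818 full seconds, remainder 14 frames.
818 s = 0 h 13 min 38 s.
Timecode: 00:13:38:14.

00:13:38:14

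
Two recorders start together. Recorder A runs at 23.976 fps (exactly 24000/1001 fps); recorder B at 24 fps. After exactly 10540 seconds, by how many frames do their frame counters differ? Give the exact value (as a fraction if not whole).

A emits 24000/1001 × 10540 = 252960000/1001 frames; B emits 24 × 10540 = 252960.
Difference = 252960/1001 frames (≈ 252.7073); B is ahead of A.

252960/1001 frames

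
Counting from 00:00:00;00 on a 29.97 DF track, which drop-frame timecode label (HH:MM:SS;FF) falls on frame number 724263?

06:42:46;07

Ten DF minutes hold 17982 frames, so frame 724263 lies in block 40 (frames 719280–737261) with 4983 frames into that block.
The block's first minute is 1800 frames and the rest 1798 each; 4983 frames reaches minute 2, so 40 × 18 + 2 × 2 = 724 labels have been skipped so far.
Adding those back, label number 724263 + 724 = 724987 at 30 labels/s is 24166 s + 7 f = 6 h 42 min 46 s frame 7, i.e. 06:42:46;07.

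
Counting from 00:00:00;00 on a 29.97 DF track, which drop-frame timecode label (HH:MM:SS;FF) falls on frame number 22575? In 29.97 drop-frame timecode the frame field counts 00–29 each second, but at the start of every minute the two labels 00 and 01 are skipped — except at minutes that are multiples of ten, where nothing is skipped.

00:12:33;07

Each 10-minute DF block holds 10 × 60 × 30 − 9 × 2 = 17982 frames. 22575 ÷ 17982 → 1 full block, remainder 4593.
Within the partial block the first minute is 1800 frames and each further minute 1798, so 2 further minute boundaries passed. Total skipped labels = 18 × 1 + 2 × 2 = 22.
Non-drop label index = 22575 + 22 = 22597; at 30 labels/s that is 00:12:33:07, i.e. DF 00:12:33;07.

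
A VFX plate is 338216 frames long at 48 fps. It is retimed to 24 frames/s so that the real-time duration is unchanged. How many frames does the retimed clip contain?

169108 frames

Target frames = source frames × (target rate / source rate) = 338216 × (24)/(48) = 338216 × 1/2 = 169108.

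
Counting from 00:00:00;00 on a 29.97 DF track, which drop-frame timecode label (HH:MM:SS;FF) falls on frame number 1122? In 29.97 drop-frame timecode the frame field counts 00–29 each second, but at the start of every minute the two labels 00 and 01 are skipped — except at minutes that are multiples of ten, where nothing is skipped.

Ten DF minutes hold 17982 frames, so frame 1122 lies in block 0 (frames 0–17981) with 1122 frames into that block.
The block's first minute is 1800 frames and the rest 1798 each; 1122 frames reaches minute 0, so 0 × 18 + 0 × 2 = 0 labels have been skipped so far.
Adding those back, label number 1122 + 0 = 1122 at 30 labels/s is 37 s + 12 f = 0 h 0 min 37 s frame 12, i.e. 00:00:37;12.

00:00:37;12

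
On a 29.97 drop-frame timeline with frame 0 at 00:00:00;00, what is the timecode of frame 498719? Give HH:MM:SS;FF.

Each 10-minute DF block holds 10 × 60 × 30 − 9 × 2 = 17982 frames. 498719 ÷ 17982 → 27 full blocks, remainder 13205.
Within the partial block the first minute is 1800 frames and each further minute 1798, so 7 further minute boundaries passed. Total skipped labels = 18 × 27 + 2 × 7 = 500.
Non-drop label index = 498719 + 500 = 499219; at 30 labels/s that is 04:37:20:19, i.e. DF 04:37:20;19.

04:37:20;19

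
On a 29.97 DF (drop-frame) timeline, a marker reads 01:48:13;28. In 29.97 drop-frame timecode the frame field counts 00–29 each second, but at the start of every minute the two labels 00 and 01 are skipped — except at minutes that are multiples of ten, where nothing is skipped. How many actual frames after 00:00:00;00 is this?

194622

Complete 10-minute blocks: 10, each 17982 frames → 179820.
Remaining 8 whole minutes in the current block: 1800 + 7 × 1798 = 14386 frames.
Within the current minute: 13 × 30 + 28 − 2 = 416 (labels ;00/;01 skipped at this minute). Total = 179820 + 14386 + 416 = 194622.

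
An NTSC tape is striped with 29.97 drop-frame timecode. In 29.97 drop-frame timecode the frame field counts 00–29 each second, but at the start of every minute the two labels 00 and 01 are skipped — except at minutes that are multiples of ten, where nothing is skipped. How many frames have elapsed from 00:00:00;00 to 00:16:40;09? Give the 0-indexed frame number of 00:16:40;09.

As if non-drop at 30 labels/s: (0 × 3600 + 16 × 60 + 40) × 30 + 9 = 30009.
Minute boundaries passed: 16; those not divisible by 10: 16 − 1 = 15; dropped labels = 2 × 15 = 30.
Actual frame index = 30009 − 30 = 29979.

29979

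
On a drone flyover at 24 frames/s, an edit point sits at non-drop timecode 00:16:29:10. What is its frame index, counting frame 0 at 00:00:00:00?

Total seconds to the label: (0 × 3600 + 16 × 60 + 29) = 989.
Frame index = 989 × 24 + 10 = 23746.

frame 23746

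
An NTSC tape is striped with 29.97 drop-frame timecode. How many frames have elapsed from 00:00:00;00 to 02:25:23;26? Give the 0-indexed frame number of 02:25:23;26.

Complete 10-minute blocks: 14, each 17982 frames → 251748.
Remaining 5 whole minutes in the current block: 1800 + 4 × 1798 = 8992 frames.
Within the current minute: 23 × 30 + 26 − 2 = 714 (labels ;00/;01 skipped at this minute). Total = 251748 + 8992 + 714 = 261454.

261454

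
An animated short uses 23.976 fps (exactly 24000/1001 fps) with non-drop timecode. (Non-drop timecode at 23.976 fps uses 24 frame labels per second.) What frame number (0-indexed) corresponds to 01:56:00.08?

167048

Total seconds to the label: (1 × 3600 + 56 × 60 + 0) = 6960.
Frame index = 6960 × 24 + 8 = 167048.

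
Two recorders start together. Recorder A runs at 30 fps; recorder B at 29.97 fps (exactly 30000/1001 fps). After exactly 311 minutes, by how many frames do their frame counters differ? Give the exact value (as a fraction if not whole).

559800/1001 frames

311 min = 18660 s.
A emits 30 × 18660 = 559800 frames; B emits 30000/1001 × 18660 = 559800000/1001.
Difference = 559800/1001 frames (≈ 559.2408); B is behind A.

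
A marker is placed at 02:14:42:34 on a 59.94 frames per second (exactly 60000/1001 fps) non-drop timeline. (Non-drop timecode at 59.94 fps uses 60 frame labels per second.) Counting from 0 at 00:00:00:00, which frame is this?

Total seconds to the label: (2 × 3600 + 14 × 60 + 42) = 8082.
Frame index = 8082 × 60 + 34 = 484954.

484954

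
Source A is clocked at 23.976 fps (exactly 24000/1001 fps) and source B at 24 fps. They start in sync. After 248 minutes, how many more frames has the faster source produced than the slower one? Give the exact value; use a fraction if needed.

248 min = 14880 s.
A emits 24000/1001 × 14880 = 357120000/1001 frames; B emits 24 × 14880 = 357120.
Difference = 357120/1001 frames (≈ 356.7632); B is ahead of A.

357120/1001 frames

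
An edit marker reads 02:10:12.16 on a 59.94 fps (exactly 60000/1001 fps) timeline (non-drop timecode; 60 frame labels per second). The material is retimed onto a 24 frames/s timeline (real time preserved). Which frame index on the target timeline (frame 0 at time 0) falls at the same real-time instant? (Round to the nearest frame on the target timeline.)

frame 187682

Source frame index: (2×3600 + 10×60 + 12) × 60 + 16 = 468736.
Real time: 468736 / (60000/1001) = 14662648/1875 s.
Target frame: (14662648/1875) × (24) = 117301184/625 ≈ 187681.894 → 187682.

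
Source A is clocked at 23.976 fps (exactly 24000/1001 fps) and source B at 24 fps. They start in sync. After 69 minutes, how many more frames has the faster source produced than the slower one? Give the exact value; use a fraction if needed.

69 min = 4140 s.
A emits 24000/1001 × 4140 = 99360000/1001 frames; B emits 24 × 4140 = 99360.
Difference = 99360/1001 frames (≈ 99.2607); B is ahead of A.

99360/1001 frames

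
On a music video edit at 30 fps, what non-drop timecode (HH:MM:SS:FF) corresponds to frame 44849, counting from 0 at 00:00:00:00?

00:24:54:29

44849 ÷ 30 = 1494 full seconds, remainder 29 frames.
1494 s = 0 h 24 min 54 s.
Timecode: 00:24:54:29.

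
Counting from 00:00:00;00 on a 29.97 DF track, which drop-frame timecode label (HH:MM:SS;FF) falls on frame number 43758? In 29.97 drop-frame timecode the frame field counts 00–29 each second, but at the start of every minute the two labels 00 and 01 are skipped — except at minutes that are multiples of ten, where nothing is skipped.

Each 10-minute DF block holds 10 × 60 × 30 − 9 × 2 = 17982 frames. 43758 ÷ 17982 → 2 full blocks, remainder 7794.
Within the partial block the first minute is 1800 frames and each further minute 1798, so 4 further minute boundaries passed. Total skipped labels = 18 × 2 + 2 × 4 = 44.
Non-drop label index = 43758 + 44 = 43802; at 30 labels/s that is 00:24:20:02, i.e. DF 00:24:20;02.

00:24:20;02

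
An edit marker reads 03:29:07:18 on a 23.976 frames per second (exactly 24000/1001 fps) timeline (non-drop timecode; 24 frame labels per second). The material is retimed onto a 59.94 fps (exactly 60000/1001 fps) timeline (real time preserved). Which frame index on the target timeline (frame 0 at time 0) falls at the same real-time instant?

Source frame index: (3×3600 + 29×60 + 7) × 24 + 18 = 301146.
Real time: 301146 / (24000/1001) = 50241191/4000 s.
Target frame: (50241191/4000) × (60000/1001) = 752865.

frame 752865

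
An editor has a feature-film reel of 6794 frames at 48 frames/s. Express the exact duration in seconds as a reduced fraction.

3397/24 seconds

Running time = 6794 ÷ (48) = 6794 × 1/48 = 3397/24 s.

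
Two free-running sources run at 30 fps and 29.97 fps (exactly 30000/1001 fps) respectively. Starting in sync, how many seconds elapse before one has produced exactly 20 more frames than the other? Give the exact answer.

2002/3 seconds

The gap grows by |30000/1001 − 30| = 30/1001 frames per second.
Time for a 20-frame gap: 20 ÷ (30/1001) = 2002/3 s.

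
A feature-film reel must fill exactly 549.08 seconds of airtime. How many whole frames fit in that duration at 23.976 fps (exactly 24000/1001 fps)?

13164 frames

Frames = 549.08 × 24000/1001 = 1882560/143 ≈ 13164.7552.
Complete frames: 13164.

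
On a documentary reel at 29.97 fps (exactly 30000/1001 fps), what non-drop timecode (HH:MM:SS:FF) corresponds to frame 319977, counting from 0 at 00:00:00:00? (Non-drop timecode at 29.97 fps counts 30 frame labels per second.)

319977 ÷ 30 = 10665 full seconds, remainder 27 frames.
10665 s = 2 h 57 min 45 s.
Timecode: 02:57:45:27.

02:57:45:27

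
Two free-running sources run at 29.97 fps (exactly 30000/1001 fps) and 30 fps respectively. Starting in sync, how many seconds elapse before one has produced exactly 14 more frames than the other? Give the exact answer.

The gap grows by |30 − 30000/1001| = 30/1001 frames per second.
Time for a 14-frame gap: 14 ÷ (30/1001) = 7007/15 s.

7007/15 seconds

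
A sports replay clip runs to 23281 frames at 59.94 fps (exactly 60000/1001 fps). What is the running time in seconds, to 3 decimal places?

388.405 seconds

Running time = 23281 × 1001/60000 = 23304281/60000 s ≈ 388.405 s.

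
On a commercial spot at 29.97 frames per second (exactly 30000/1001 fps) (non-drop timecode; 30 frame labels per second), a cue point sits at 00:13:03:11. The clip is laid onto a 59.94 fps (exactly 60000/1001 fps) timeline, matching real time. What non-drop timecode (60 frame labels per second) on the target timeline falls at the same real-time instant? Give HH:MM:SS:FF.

00:13:03:22

Source frame index: (0×3600 + 13×60 + 3) × 30 + 11 = 23501.
Real time: 23501 / (30000/1001) = 23524501/30000 s.
Target frame: (23524501/30000) × (60000/1001) = 47002.
At 60 labels/s: frame 47002 → 00:13:03:22.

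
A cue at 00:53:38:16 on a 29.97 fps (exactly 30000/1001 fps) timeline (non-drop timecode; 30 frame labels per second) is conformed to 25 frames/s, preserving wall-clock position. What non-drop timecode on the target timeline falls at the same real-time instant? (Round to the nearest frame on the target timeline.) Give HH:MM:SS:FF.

Source frame index: (0×3600 + 53×60 + 38) × 30 + 16 = 96556.
Real time: 96556 / (30000/1001) = 24163139/7500 s.
Target frame: (24163139/7500) × (25) = 24163139/300 ≈ 80543.797 → 80544.
At 25 labels/s: frame 80544 → 00:53:41:19.

00:53:41:19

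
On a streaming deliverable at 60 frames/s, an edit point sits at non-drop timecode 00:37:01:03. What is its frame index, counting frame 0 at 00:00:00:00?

133263

Total seconds to the label: (0 × 3600 + 37 × 60 + 1) = 2221.
Frame index = 2221 × 60 + 3 = 133263.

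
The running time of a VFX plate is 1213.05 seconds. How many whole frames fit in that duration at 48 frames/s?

58226 frames

Frames = 1213.05 × 48 = 291132/5 ≈ 58226.4000.
Complete frames: 58226.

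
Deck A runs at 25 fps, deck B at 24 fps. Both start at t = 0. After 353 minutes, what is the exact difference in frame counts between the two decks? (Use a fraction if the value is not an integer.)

353 min = 21180 s.
A emits 25 × 21180 = 529500 frames; B emits 24 × 21180 = 508320.
Difference = 21180 frames; B is behind A.

21180 frames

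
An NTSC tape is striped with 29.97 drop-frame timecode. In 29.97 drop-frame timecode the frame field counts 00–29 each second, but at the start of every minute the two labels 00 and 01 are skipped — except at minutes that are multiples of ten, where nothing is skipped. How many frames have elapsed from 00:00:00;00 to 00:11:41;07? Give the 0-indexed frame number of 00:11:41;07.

Complete 10-minute blocks: 1, each 17982 frames → 17982.
Remaining 1 whole minute in the current block: 1800 + 0 × 1798 = 1800 frames.
Within the current minute: 41 × 30 + 7 − 2 = 1235 (labels ;00/;01 skipped at this minute). Total = 17982 + 1800 + 1235 = 21017.

21017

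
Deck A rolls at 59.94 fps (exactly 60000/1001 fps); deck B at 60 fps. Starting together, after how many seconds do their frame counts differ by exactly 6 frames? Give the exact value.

The gap grows by |60 − 60000/1001| = 60/1001 frames per second.
Time for a 6-frame gap: 6 ÷ (60/1001) = 100.1 s.

100.1 seconds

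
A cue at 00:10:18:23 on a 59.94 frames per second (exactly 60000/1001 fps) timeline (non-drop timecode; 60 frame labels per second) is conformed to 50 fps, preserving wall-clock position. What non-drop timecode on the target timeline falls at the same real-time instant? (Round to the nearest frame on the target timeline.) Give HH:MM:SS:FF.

Source frame index: (0×3600 + 10×60 + 18) × 60 + 23 = 37103.
Real time: 37103 / (60000/1001) = 37140103/60000 s.
Target frame: (37140103/60000) × (50) = 37140103/1200 ≈ 30950.086 → 30950.
At 50 labels/s: frame 30950 → 00:10:19:00.

00:10:19:00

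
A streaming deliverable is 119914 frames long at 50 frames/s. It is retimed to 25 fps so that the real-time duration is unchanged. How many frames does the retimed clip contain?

59957 frames

Target frames = source frames × (target rate / source rate) = 119914 × (25)/(50) = 119914 × 1/2 = 59957.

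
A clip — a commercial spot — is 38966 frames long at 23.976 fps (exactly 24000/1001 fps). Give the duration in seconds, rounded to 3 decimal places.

1625.207 seconds

Running time = 38966 × 1001/24000 = 19502483/12000 s ≈ 1625.207 s.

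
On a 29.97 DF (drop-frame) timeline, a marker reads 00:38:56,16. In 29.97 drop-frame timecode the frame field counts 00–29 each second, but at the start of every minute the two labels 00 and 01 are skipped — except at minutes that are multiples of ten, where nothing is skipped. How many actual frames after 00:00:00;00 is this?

As if non-drop at 30 labels/s: (0 × 3600 + 38 × 60 + 56) × 30 + 16 = 70096.
Minute boundaries passed: 38; those not divisible by 10: 38 − 3 = 35; dropped labels = 2 × 35 = 70.
Actual frame index = 70096 − 70 = 70026.

70026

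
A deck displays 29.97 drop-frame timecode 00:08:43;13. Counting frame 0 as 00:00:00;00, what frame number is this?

As if non-drop at 30 labels/s: (0 × 3600 + 8 × 60 + 43) × 30 + 13 = 15703.
Minute boundaries passed: 8; those not divisible by 10: 8 − 0 = 8; dropped labels = 2 × 8 = 16.
Actual frame index = 15703 − 16 = 15687.

15687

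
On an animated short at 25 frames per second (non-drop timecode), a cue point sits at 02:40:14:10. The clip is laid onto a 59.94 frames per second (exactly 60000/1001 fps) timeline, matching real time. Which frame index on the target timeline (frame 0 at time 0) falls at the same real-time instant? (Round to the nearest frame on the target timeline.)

frame 576288

Source frame index: (2×3600 + 40×60 + 14) × 25 + 10 = 240360.
Real time: 240360 / (25) = 48072/5 s.
Target frame: (48072/5) × (60000/1001) = 576864000/1001 ≈ 576287.712 → 576288.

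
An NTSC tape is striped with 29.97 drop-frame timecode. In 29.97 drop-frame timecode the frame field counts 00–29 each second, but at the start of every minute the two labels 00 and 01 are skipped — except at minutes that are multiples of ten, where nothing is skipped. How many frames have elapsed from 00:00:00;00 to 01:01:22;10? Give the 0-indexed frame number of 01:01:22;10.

110360

Complete 10-minute blocks: 6, each 17982 frames → 107892.
Remaining 1 whole minute in the current block: 1800 + 0 × 1798 = 1800 frames.
Within the current minute: 22 × 30 + 10 − 2 = 668 (labels ;00/;01 skipped at this minute). Total = 107892 + 1800 + 668 = 110360.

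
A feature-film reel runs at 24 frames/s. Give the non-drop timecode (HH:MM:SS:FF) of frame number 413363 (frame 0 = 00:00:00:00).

413363 ÷ 24 = 17223 full seconds, remainder 11 frames.
17223 s = 4 h 47 min 3 s.
Timecode: 04:47:03:11.

04:47:03:11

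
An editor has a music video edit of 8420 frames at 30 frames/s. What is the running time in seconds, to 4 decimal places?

Running time = 8420 × 1/30 = 842/3 s ≈ 280.6667 s.

280.6667 seconds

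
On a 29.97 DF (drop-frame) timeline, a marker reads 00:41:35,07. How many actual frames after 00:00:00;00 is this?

74783

As if non-drop at 30 labels/s: (0 × 3600 + 41 × 60 + 35) × 30 + 7 = 74857.
Minute boundaries passed: 41; those not divisible by 10: 41 − 4 = 37; dropped labels = 2 × 37 = 74.
Actual frame index = 74857 − 74 = 74783.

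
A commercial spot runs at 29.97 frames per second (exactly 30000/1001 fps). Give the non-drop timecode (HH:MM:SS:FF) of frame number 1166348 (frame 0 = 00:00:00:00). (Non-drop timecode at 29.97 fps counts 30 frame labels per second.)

1166348 ÷ 30 = 38878 full seconds, remainder 8 frames.
38878 s = 10 h 47 min 58 s.
Timecode: 10:47:58:08.

10:47:58:08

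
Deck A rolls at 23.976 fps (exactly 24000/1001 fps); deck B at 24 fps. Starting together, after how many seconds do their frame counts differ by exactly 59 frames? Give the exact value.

59059/24 seconds

The gap grows by |24 − 24000/1001| = 24/1001 frames per second.
Time for a 59-frame gap: 59 ÷ (24/1001) = 59059/24 s.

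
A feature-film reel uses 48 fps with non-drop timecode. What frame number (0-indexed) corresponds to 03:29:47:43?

Total seconds to the label: (3 × 3600 + 29 × 60 + 47) = 12587.
Frame index = 12587 × 48 + 43 = 604219.

frame 604219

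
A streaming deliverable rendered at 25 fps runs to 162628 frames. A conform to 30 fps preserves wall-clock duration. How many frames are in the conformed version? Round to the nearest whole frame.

Frames at target rate = 162628 × (30) / (25) = 975768/5 ≈ 195153.600.
Nearest whole frame: 195154.

195154 frames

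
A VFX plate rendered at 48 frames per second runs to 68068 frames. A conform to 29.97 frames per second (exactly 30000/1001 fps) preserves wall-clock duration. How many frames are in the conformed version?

42500 frames

Target frames = source frames × (target rate / source rate) = 68068 × (30000/1001)/(48) = 68068 × 625/1001 = 42500.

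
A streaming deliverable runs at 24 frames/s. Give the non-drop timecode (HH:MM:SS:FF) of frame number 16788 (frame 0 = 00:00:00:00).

16788 ÷ 24 = 699 full seconds, remainder 12 frames.
699 s = 0 h 11 min 39 s.
Timecode: 00:11:39:12.

00:11:39:12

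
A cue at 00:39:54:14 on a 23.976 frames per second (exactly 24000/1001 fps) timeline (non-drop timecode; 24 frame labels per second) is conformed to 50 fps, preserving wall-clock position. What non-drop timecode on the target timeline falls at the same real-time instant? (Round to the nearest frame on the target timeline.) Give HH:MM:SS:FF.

Source frame index: (0×3600 + 39×60 + 54) × 24 + 14 = 57470.
Real time: 57470 / (24000/1001) = 5752747/2400 s.
Target frame: (5752747/2400) × (50) = 5752747/48 ≈ 119848.896 → 119849.
At 50 labels/s: frame 119849 → 00:39:56:49.

00:39:56:49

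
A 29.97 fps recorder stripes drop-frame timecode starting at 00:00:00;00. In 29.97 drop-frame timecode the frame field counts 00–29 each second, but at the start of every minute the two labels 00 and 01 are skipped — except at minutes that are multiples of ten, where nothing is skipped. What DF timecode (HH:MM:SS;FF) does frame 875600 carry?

08:06:55;26

Each 10-minute DF block holds 10 × 60 × 30 − 9 × 2 = 17982 frames. 875600 ÷ 17982 → 48 full blocks, remainder 12464.
Within the partial block the first minute is 1800 frames and each further minute 1798, so 6 further minute boundaries passed. Total skipped labels = 18 × 48 + 2 × 6 = 876.
Non-drop label index = 875600 + 876 = 876476; at 30 labels/s that is 08:06:55:26, i.e. DF 08:06:55;26.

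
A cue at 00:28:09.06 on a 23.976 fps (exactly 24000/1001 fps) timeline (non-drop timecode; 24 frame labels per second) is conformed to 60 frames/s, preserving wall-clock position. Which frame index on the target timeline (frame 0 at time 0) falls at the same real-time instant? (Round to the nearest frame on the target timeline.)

frame 101456

Source frame index: (0×3600 + 28×60 + 9) × 24 + 6 = 40542.
Real time: 40542 / (24000/1001) = 6763757/4000 s.
Target frame: (6763757/4000) × (60) = 20291271/200 ≈ 101456.355 → 101456.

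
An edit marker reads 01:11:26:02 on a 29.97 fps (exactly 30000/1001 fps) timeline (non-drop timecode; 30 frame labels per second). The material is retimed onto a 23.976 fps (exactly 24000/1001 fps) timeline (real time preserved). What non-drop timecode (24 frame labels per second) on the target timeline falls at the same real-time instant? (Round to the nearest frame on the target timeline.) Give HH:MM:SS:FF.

Source frame index: (1×3600 + 11×60 + 26) × 30 + 2 = 128582.
Real time: 128582 / (30000/1001) = 64355291/15000 s.
Target frame: (64355291/15000) × (24000/1001) = 514328/5 ≈ 102865.600 → 102866.
At 24 labels/s: frame 102866 → 01:11:26:02.

01:11:26:02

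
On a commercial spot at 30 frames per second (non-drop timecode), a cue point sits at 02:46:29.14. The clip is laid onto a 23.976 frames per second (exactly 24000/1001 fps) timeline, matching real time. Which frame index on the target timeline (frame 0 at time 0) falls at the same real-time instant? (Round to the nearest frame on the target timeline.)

frame 239508

Source frame index: (2×3600 + 46×60 + 29) × 30 + 14 = 299684.
Real time: 299684 / (30) = 149842/15 s.
Target frame: (149842/15) × (24000/1001) = 3113600/13 ≈ 239507.692 → 239508.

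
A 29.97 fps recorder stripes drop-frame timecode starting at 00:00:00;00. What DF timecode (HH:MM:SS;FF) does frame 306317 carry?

Ten DF minutes hold 17982 frames, so frame 306317 lies in block 17 (frames 305694–323675) with 623 frames into that block.
The block's first minute is 1800 frames and the rest 1798 each; 623 frames reaches minute 0, so 17 × 18 + 0 × 2 = 306 labels have been skipped so far.
Adding those back, label number 306317 + 306 = 306623 at 30 labels/s is 10220 s + 23 f = 2 h 50 min 20 s frame 23, i.e. 02:50:20;23.

02:50:20;23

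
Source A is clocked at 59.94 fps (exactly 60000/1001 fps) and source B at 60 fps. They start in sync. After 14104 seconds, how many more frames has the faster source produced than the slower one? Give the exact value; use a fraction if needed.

A emits 60000/1001 × 14104 = 846240000/1001 frames; B emits 60 × 14104 = 846240.
Difference = 846240/1001 frames (≈ 845.3946); B is ahead of A.

846240/1001 frames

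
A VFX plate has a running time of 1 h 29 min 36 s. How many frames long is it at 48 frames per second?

1 h 29 min 36 s = 5376 s.
Frames = 5376 × 48 = 258048.

258048 frames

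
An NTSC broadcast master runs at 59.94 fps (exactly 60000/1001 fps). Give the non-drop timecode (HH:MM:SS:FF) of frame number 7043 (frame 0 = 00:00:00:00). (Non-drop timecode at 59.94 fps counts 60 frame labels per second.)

7043 ÷ 60 = 117 full seconds, remainder 23 frames.
117 s = 0 h 1 min 57 s.
Timecode: 00:01:57:23.

00:01:57:23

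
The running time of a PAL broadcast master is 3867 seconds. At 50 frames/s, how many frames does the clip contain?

193350 frames

Frames = 3867 × 50 = 193350.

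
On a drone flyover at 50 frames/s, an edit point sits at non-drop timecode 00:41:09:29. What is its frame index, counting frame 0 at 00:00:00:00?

123479

Total seconds to the label: (0 × 3600 + 41 × 60 + 9) = 2469.
Frame index = 2469 × 50 + 29 = 123479.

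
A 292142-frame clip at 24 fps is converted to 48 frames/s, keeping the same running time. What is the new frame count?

584284 frames

Target frames = source frames × (target rate / source rate) = 292142 × (48)/(24) = 292142 × 2 = 584284.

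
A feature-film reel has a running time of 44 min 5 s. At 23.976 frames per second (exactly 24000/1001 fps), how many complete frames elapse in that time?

63416 frames

44 min 5 s = 2645 s.
Frames = 2645 × 24000/1001 = 63480000/1001 ≈ 63416.5834.
Complete frames: 63416.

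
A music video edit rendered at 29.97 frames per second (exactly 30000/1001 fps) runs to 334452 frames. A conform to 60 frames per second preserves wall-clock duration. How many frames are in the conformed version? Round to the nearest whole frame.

669573 frames

Frames at target rate = 334452 × (60) / (30000/1001) = 83696613/125 ≈ 669572.904.
Nearest whole frame: 669573.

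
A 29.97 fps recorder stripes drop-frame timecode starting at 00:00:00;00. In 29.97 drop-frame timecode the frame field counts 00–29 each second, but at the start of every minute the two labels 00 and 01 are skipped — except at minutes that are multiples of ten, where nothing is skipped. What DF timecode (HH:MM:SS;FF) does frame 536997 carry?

Ten DF minutes hold 17982 frames, so frame 536997 lies in block 29 (frames 521478–539459) with 15519 frames into that block.
The block's first minute is 1800 frames and the rest 1798 each; 15519 frames reaches minute 8, so 29 × 18 + 8 × 2 = 538 labels have been skipped so far.
Adding those back, label number 536997 + 538 = 537535 at 30 labels/s is 17917 s + 25 f = 4 h 58 min 37 s frame 25, i.e. 04:58:37;25.

04:58:37;25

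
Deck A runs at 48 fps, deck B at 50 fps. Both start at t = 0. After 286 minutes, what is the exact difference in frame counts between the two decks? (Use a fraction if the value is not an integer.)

34320 frames

286 min = 17160 s.
A emits 48 × 17160 = 823680 frames; B emits 50 × 17160 = 858000.
Difference = 34320 frames; B is ahead of A.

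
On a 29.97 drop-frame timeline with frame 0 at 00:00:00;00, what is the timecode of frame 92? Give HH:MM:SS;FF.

Ten DF minutes hold 17982 frames, so frame 92 lies in block 0 (frames 0–17981) with 92 frames into that block.
The block's first minute is 1800 frames and the rest 1798 each; 92 frames reaches minute 0, so 0 × 18 + 0 × 2 = 0 labels have been skipped so far.
Adding those back, label number 92 + 0 = 92 at 30 labels/s is 3 s + 2 f = 0 h 0 min 3 s frame 2, i.e. 00:00:03;02.

00:00:03;02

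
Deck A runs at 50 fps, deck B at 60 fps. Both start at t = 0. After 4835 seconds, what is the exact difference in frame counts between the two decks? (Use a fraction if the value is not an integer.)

48350 frames

A emits 50 × 4835 = 241750 frames; B emits 60 × 4835 = 290100.
Difference = 48350 frames; B is ahead of A.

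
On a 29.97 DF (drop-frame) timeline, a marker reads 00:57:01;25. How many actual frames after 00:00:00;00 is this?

102551

As if non-drop at 30 labels/s: (0 × 3600 + 57 × 60 + 1) × 30 + 25 = 102655.
Minute boundaries passed: 57; those not divisible by 10: 57 − 5 = 52; dropped labels = 2 × 52 = 104.
Actual frame index = 102655 − 104 = 102551.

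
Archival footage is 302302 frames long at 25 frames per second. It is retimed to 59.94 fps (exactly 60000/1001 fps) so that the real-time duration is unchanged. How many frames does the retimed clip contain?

Target frames = source frames × (target rate / source rate) = 302302 × (60000/1001)/(25) = 302302 × 2400/1001 = 724800.

724800 frames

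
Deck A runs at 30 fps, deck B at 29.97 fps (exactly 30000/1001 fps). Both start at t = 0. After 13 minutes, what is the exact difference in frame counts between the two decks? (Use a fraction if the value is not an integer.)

1800/77 frames

13 min = 780 s.
A emits 30 × 780 = 23400 frames; B emits 30000/1001 × 780 = 1800000/77.
Difference = 1800/77 frames (≈ 23.3766); B is behind A.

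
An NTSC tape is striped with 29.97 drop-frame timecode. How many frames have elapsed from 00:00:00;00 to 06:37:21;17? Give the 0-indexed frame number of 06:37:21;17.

Complete 10-minute blocks: 39, each 17982 frames → 701298.
Remaining 7 whole minutes in the current block: 1800 + 6 × 1798 = 12588 frames.
Within the current minute: 21 × 30 + 17 − 2 = 645 (labels ;00/;01 skipped at this minute). Total = 701298 + 12588 + 645 = 714531.

714531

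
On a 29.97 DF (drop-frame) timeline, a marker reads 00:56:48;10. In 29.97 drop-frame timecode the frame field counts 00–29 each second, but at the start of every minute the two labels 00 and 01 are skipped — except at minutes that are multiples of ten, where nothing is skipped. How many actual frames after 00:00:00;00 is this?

Complete 10-minute blocks: 5, each 17982 frames → 89910.
Remaining 6 whole minutes in the current block: 1800 + 5 × 1798 = 10790 frames.
Within the current minute: 48 × 30 + 10 − 2 = 1448 (labels ;00/;01 skipped at this minute). Total = 89910 + 10790 + 1448 = 102148.

102148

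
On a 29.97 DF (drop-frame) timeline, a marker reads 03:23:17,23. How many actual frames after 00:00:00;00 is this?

As if non-drop at 30 labels/s: (3 × 3600 + 23 × 60 + 17) × 30 + 23 = 365933.
Minute boundaries passed: 203; those not divisible by 10: 203 − 20 = 183; dropped labels = 2 × 183 = 366.
Actual frame index = 365933 − 366 = 365567.

365567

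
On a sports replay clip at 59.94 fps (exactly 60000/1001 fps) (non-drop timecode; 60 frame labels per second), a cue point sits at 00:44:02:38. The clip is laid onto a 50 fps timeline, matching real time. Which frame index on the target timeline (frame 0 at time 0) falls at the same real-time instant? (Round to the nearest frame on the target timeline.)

Source frame index: (0×3600 + 44×60 + 2) × 60 + 38 = 158558.
Real time: 158558 / (60000/1001) = 79358279/30000 s.
Target frame: (79358279/30000) × (50) = 79358279/600 ≈ 132263.798 → 132264.

frame 132264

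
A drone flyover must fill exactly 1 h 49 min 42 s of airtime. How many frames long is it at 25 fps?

1 h 49 min 42 s = 6582 s.
Frames = 6582 × 25 = 164550.

164550 frames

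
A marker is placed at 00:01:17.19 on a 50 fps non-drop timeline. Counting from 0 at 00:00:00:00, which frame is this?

Total seconds to the label: (0 × 3600 + 1 × 60 + 17) = 77.
Frame index = 77 × 50 + 19 = 3869.

3869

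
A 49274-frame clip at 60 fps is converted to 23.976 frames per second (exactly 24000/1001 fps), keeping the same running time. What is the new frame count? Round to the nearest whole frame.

Frames at target rate = 49274 × (24000/1001) / (60) = 19709600/1001 ≈ 19689.910.
Nearest whole frame: 19690.

19690 frames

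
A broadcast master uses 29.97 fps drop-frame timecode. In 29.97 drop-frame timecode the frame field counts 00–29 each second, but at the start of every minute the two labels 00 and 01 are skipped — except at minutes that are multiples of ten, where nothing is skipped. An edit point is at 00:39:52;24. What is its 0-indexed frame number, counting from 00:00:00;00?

71712

Complete 10-minute blocks: 3, each 17982 frames → 53946.
Remaining 9 whole minutes in the current block: 1800 + 8 × 1798 = 16184 frames.
Within the current minute: 52 × 30 + 24 − 2 = 1582 (labels ;00/;01 skipped at this minute). Total = 53946 + 16184 + 1582 = 71712.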